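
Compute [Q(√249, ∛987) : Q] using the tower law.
[Q(√249, ∛987) : Q] = 6

Let L = Q(√249, ∛987). Since Q(√249) ⊂ L and [Q(√249):Q] = 2, the tower law gives 2 | [L:Q]. Likewise Q(∛987) ⊂ L with [Q(∛987):Q] = 3 (because 987 is not a perfect cube), so 3 | [L:Q]. As gcd(2,3) = 1, [L:Q] is divisible by 6. Conversely L is generated over Q by √249 and ∛987, so [L:Q] ≤ 2·3 = 6. Therefore [Q(√249, ∛987) : Q] = 6.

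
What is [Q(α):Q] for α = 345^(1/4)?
[Q(α):Q] = 4

α is a root of x^4 - 345. By Eisenstein's criterion at the prime p = 3 (which divides the constant term 345 but p^2 = 9 does not, since 345 is squarefree), x^4 - 345 is irreducible over Q. Hence [Q(α):Q] = 4.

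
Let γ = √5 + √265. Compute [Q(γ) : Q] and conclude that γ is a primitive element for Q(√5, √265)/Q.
[Q(γ) : Q] = 4 (equivalently, Q(γ) = Q(√5, √265))

Obviously Q(γ) ⊆ Q(√5, √265), and [Q(√5, √265):Q] = 4 (since 5, 265 are distinct squarefree integers > 1 with 1325 not a perfect square). To show equality we compute the minimal polynomial of γ. From γ = √5 + √265: γ^2 = 5 + 2√(1325) + 265 = 270 + 2√(1325), so γ^2 - 270 = 2√(1325); squaring, (γ^2 - 270)^2 = 4·1325, i.e. γ^4 - 540γ^2 + 72900 - 5300 = 0, i.e. γ^4 - 540γ^2 + 67600 = 0. So γ is a root of x^4 - 540x^2 + 67600. This polynomial is irreducible over Q: it has no rational root (each ±√5 ± √265 is irrational), and any factorization into two quadratics over Q would force √(1325) ∈ Q (pairing opposite roots) or √5, √265 ∈ Q (other pairings), all impossible. Hence [Q(γ):Q] = 4 = [Q(√5, √265):Q], so Q(γ) = Q(√5, √265).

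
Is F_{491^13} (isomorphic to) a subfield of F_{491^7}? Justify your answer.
No: F_{491^13} is not a subfield of F_{491^7}

F_{p^m} embeds in F_{p^n} iff m | n. Here 13 ∤ 7 (since 7 = 0·13 + 7 with remainder 7 ≠ 0), so F_{491^13} is not a subfield of F_{491^7}. Equivalently: if it were, the tower law would give 13 = [F_{491^13}:F_491] dividing [F_{491^7}:F_491] = 7, contradiction.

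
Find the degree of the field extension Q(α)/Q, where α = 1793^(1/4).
[Q(α):Q] = 4

α is a root of x^4 - 1793. By Eisenstein's criterion at the prime p = 11 (which divides the constant term 1793 but p^2 = 121 does not, since 1793 is squarefree), x^4 - 1793 is irreducible over Q. Hence [Q(α):Q] = 4.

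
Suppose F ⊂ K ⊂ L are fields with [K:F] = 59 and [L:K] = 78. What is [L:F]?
[L:F] = 4602

The tower law says that for any tower of field extensions F ⊂ K ⊂ L with finite degrees, [L:F] = [L:K] · [K:F]. Here this gives [L:F] = 78 · 59 = 4602.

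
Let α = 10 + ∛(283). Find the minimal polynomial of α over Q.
m_α(x) = x^3 - 30x^2 + 300x - 1283

Set β = α - 10 = ∛(283), so β^3 = 283. Then (α - 10)^3 - 283 = 0, i.e. α is a root of g(x) = (x - 10)^3 - 283 = x^3 - 30x^2 + 300x - 1283. Since g(x) = h(x - 10) where h(x) = x^3 - 283, and h is irreducible over Q (because 283 is not a perfect cube, so h has no rational root, and a monic cubic with no rational root is irreducible), g is also irreducible (irreducibility is preserved under the substitution x → x - 10). Hence m_α(x) = x^3 - 30x^2 + 300x - 1283.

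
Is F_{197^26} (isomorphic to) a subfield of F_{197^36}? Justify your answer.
No: F_{197^26} is not a subfield of F_{197^36}

F_{p^m} embeds in F_{p^n} iff m | n. Here 26 ∤ 36 (since 36 = 1·26 + 10 with remainder 10 ≠ 0), so F_{197^26} is not a subfield of F_{197^36}. Equivalently: if it were, the tower law would give 26 = [F_{197^26}:F_197] dividing [F_{197^36}:F_197] = 36, contradiction.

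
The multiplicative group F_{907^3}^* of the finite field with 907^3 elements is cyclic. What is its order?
|F_{907^3}^*| = 746142642

F_{907^3} has 907^3 = 746142643 elements; its multiplicative group consists of all nonzero elements, so |F_{907^3}^*| = 746142643 - 1 = 746142642. (It is cyclic since any finite subgroup of the multiplicative group of a field is cyclic.)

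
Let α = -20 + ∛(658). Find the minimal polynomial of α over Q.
m_α(x) = x^3 + 60x^2 + 1200x + 7342

Set β = α + 20 = ∛(658), so β^3 = 658. Then (α + 20)^3 - 658 = 0, i.e. α is a root of g(x) = (x + 20)^3 - 658 = x^3 + 60x^2 + 1200x + 7342. Since g(x) = h(x + 20) where h(x) = x^3 - 658, and h is irreducible over Q (because 658 is not a perfect cube, so h has no rational root, and a monic cubic with no rational root is irreducible), g is also irreducible (irreducibility is preserved under the substitution x → x + 20). Hence m_α(x) = x^3 + 60x^2 + 1200x + 7342.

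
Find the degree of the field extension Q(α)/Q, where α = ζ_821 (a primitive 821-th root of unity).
[Q(α):Q] = 820

The minimal polynomial of ζ_821 over Q is the 821-th cyclotomic polynomial Φ_821(x), which is irreducible over Q and has degree φ(821) = 820. Hence [Q(α):Q] = φ(821) = 820.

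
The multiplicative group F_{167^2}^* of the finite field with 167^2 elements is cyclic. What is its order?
|F_{167^2}^*| = 27888

F_{167^2} has 167^2 = 27889 elements; its multiplicative group consists of all nonzero elements, so |F_{167^2}^*| = 27889 - 1 = 27888. (It is cyclic since any finite subgroup of the multiplicative group of a field is cyclic.)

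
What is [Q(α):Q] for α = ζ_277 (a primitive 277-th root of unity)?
[Q(α):Q] = 276

The minimal polynomial of ζ_277 over Q is the 277-th cyclotomic polynomial Φ_277(x), which is irreducible over Q and has degree φ(277) = 276. Hence [Q(α):Q] = φ(277) = 276.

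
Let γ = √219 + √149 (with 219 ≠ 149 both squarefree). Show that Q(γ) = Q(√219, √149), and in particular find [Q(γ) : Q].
[Q(γ) : Q] = 4 (equivalently, Q(γ) = Q(√219, √149))

Obviously Q(γ) ⊆ Q(√219, √149), and [Q(√219, √149):Q] = 4 (since 219, 149 are distinct squarefree integers > 1 with 32631 not a perfect square). To show equality we compute the minimal polynomial of γ. From γ = √219 + √149: γ^2 = 219 + 2√(32631) + 149 = 368 + 2√(32631), so γ^2 - 368 = 2√(32631); squaring, (γ^2 - 368)^2 = 4·32631, i.e. γ^4 - 736γ^2 + 135424 - 130524 = 0, i.e. γ^4 - 736γ^2 + 4900 = 0. So γ is a root of x^4 - 736x^2 + 4900. This polynomial is irreducible over Q: it has no rational root (each ±√219 ± √149 is irrational), and any factorization into two quadratics over Q would force √(32631) ∈ Q (pairing opposite roots) or √219, √149 ∈ Q (other pairings), all impossible. Hence [Q(γ):Q] = 4 = [Q(√219, √149):Q], so Q(γ) = Q(√219, √149).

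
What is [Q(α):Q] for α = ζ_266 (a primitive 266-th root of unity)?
[Q(α):Q] = 108

The minimal polynomial of ζ_266 over Q is the 266-th cyclotomic polynomial Φ_266(x), which is irreducible over Q and has degree φ(266) = 108. Hence [Q(α):Q] = φ(266) = 108.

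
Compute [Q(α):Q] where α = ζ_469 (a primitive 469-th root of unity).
[Q(α):Q] = 396

The minimal polynomial of ζ_469 over Q is the 469-th cyclotomic polynomial Φ_469(x), which is irreducible over Q and has degree φ(469) = 396. Hence [Q(α):Q] = φ(469) = 396.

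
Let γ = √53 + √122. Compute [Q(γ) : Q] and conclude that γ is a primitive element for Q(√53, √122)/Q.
[Q(γ) : Q] = 4 (equivalently, Q(γ) = Q(√53, √122))

Obviously Q(γ) ⊆ Q(√53, √122), and [Q(√53, √122):Q] = 4 (since 53, 122 are distinct squarefree integers > 1 with 6466 not a perfect square). To show equality we compute the minimal polynomial of γ. From γ = √53 + √122: γ^2 = 53 + 2√(6466) + 122 = 175 + 2√(6466), so γ^2 - 175 = 2√(6466); squaring, (γ^2 - 175)^2 = 4·6466, i.e. γ^4 - 350γ^2 + 30625 - 25864 = 0, i.e. γ^4 - 350γ^2 + 4761 = 0. So γ is a root of x^4 - 350x^2 + 4761. This polynomial is irreducible over Q: it has no rational root (each ±√53 ± √122 is irrational), and any factorization into two quadratics over Q would force √(6466) ∈ Q (pairing opposite roots) or √53, √122 ∈ Q (other pairings), all impossible. Hence [Q(γ):Q] = 4 = [Q(√53, √122):Q], so Q(γ) = Q(√53, √122).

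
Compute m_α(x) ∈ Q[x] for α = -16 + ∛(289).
m_α(x) = x^3 + 48x^2 + 768x + 3807

Set β = α + 16 = ∛(289), so β^3 = 289. Then (α + 16)^3 - 289 = 0, i.e. α is a root of g(x) = (x + 16)^3 - 289 = x^3 + 48x^2 + 768x + 3807. Since g(x) = h(x + 16) where h(x) = x^3 - 289, and h is irreducible over Q (because 289 is not a perfect cube, so h has no rational root, and a monic cubic with no rational root is irreducible), g is also irreducible (irreducibility is preserved under the substitution x → x + 16). Hence m_α(x) = x^3 + 48x^2 + 768x + 3807.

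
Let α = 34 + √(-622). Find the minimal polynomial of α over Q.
m_α(x) = x^2 - 68x + 1778

From α - 34 = √(-622), squaring gives (α - 34)^2 = -622, i.e. α^2 - 68α + 1156 = -622, so α^2 - 68α + 1778 = 0. The discriminant of x^2 - 68x + 1778 is (-68)^2 - 4·(1778) = 4624 - 7112 = -2488, and 4·(-622) is not a perfect square in Q since -622 is squarefree and ≠ 1. Hence x^2 - 68x + 1778 is irreducible over Q and is the minimal polynomial of α.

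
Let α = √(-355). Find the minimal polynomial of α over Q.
m_α(x) = x^2 + 355

α satisfies α^2 + 355 = 0, so x^2 + 355 annihilates α. Since d = -355 is squarefree and ≠ 1, it is not a perfect square in Q, so x^2 + 355 has no rational root and is therefore irreducible over Q (a degree-2 polynomial over a field is irreducible iff it has no root). Hence m_α(x) = x^2 + 355.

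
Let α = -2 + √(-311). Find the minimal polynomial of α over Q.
m_α(x) = x^2 + 4x + 315

From α + 2 = √(-311), squaring gives (α + 2)^2 = -311, i.e. α^2 + 4α + 4 = -311, so α^2 + 4α + 315 = 0. The discriminant of x^2 + 4x + 315 is (4)^2 - 4·(315) = 16 - 1260 = -1244, and 4·(-311) is not a perfect square in Q since -311 is squarefree and ≠ 1. Hence x^2 + 4x + 315 is irreducible over Q and is the minimal polynomial of α.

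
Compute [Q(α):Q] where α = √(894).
[Q(α):Q] = 2

[Q(α):Q] equals the degree of the minimal polynomial of α. Here α^2 = 894 and x^2 - 894 is irreducible (d = 894 is squarefree, ≠ 1, hence not a square), so deg(m_α) = 2. Thus [Q(α):Q] = 2.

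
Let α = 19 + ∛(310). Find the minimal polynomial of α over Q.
m_α(x) = x^3 - 57x^2 + 1083x - 7169

Set β = α - 19 = ∛(310), so β^3 = 310. Then (α - 19)^3 - 310 = 0, i.e. α is a root of g(x) = (x - 19)^3 - 310 = x^3 - 57x^2 + 1083x - 7169. Since g(x) = h(x - 19) where h(x) = x^3 - 310, and h is irreducible over Q (because 310 is not a perfect cube, so h has no rational root, and a monic cubic with no rational root is irreducible), g is also irreducible (irreducibility is preserved under the substitution x → x - 19). Hence m_α(x) = x^3 - 57x^2 + 1083x - 7169.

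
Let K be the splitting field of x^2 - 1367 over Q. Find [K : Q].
[K : Q] = 2

f(x) = x^2 - 1367 factors as (x - √1367)(x + √1367). The splitting field is K = Q(√1367). Since 1367 is squarefree and > 1, it is not a perfect square, so x^2 - 1367 is irreducible over Q and [Q(√1367) : Q] = 2. Hence [K : Q] = 2.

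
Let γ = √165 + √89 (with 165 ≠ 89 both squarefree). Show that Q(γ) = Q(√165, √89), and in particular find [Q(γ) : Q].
[Q(γ) : Q] = 4 (equivalently, Q(γ) = Q(√165, √89))

Obviously Q(γ) ⊆ Q(√165, √89), and [Q(√165, √89):Q] = 4 (since 165, 89 are distinct squarefree integers > 1 with 14685 not a perfect square). To show equality we compute the minimal polynomial of γ. From γ = √165 + √89: γ^2 = 165 + 2√(14685) + 89 = 254 + 2√(14685), so γ^2 - 254 = 2√(14685); squaring, (γ^2 - 254)^2 = 4·14685, i.e. γ^4 - 508γ^2 + 64516 - 58740 = 0, i.e. γ^4 - 508γ^2 + 5776 = 0. So γ is a root of x^4 - 508x^2 + 5776. This polynomial is irreducible over Q: it has no rational root (each ±√165 ± √89 is irrational), and any factorization into two quadratics over Q would force √(14685) ∈ Q (pairing opposite roots) or √165, √89 ∈ Q (other pairings), all impossible. Hence [Q(γ):Q] = 4 = [Q(√165, √89):Q], so Q(γ) = Q(√165, √89).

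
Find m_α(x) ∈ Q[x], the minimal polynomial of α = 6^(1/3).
m_α(x) = x^3 - 6

α satisfies α^3 = 6, so x^3 - 6 annihilates α. By the rational root test, a rational root p/q (in lowest terms) of x^3 - 6 would satisfy p^3 = 6 q^3, forcing q = 1 and p^3 = 6; but 6 is not a perfect cube, contradiction. A monic cubic over Q with no rational root is irreducible (any nontrivial factorization would include a linear factor). Hence x^3 - 6 is the minimal polynomial of α, and in particular [Q(α):Q] = 3.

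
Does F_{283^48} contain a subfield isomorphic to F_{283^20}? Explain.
No: F_{283^20} is not a subfield of F_{283^48}

F_{p^m} embeds in F_{p^n} iff m | n. Here 20 ∤ 48 (since 48 = 2·20 + 8 with remainder 8 ≠ 0), so F_{283^20} is not a subfield of F_{283^48}. Equivalently: if it were, the tower law would give 20 = [F_{283^20}:F_283] dividing [F_{283^48}:F_283] = 48, contradiction.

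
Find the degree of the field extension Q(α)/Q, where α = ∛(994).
[Q(α):Q] = 3

The minimal polynomial of α is x^3 - 994, irreducible over Q since 994 is not a perfect cube (so x^3 - 994 has no rational root). Hence [Q(α):Q] = deg(m_α) = 3.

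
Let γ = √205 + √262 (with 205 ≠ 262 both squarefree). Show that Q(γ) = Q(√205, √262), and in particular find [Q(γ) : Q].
[Q(γ) : Q] = 4 (equivalently, Q(γ) = Q(√205, √262))

Obviously Q(γ) ⊆ Q(√205, √262), and [Q(√205, √262):Q] = 4 (since 205, 262 are distinct squarefree integers > 1 with 53710 not a perfect square). To show equality we compute the minimal polynomial of γ. From γ = √205 + √262: γ^2 = 205 + 2√(53710) + 262 = 467 + 2√(53710), so γ^2 - 467 = 2√(53710); squaring, (γ^2 - 467)^2 = 4·53710, i.e. γ^4 - 934γ^2 + 218089 - 214840 = 0, i.e. γ^4 - 934γ^2 + 3249 = 0. So γ is a root of x^4 - 934x^2 + 3249. This polynomial is irreducible over Q: it has no rational root (each ±√205 ± √262 is irrational), and any factorization into two quadratics over Q would force √(53710) ∈ Q (pairing opposite roots) or √205, √262 ∈ Q (other pairings), all impossible. Hence [Q(γ):Q] = 4 = [Q(√205, √262):Q], so Q(γ) = Q(√205, √262).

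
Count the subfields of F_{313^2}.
F_{313^2} has 2 subfields

The subfields of F_{p^n} are exactly the fields F_{p^d} for d | n (each is the fixed field of the unique index-d subgroup of Gal(F_{p^n}/F_p) ≅ Z/nZ). The divisors of n = 2 are {1, 2}, giving 2 subfields: F_{313^1}, F_{313^2}.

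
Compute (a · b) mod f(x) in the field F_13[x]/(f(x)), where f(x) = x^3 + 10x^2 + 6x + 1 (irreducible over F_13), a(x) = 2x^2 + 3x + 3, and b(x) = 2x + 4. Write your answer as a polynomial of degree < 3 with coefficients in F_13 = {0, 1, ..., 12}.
a · b ≡ 7x + 8 (mod f(x))

Multiply in F_13[x]: a(x)·b(x) = (2x^2 + 3x + 3)·(2x + 4) = 4x^3 + x^2 + 5x + 12. This has degree ≥ 3, so divide by f(x) over F_13: 4x^3 + x^2 + 5x + 12 = (4)·(x^3 + 10x^2 + 6x + 1) + (7x + 8). Hence a·b ≡ 7x + 8 (mod f). (F_13[x]/(f) is a field with 13^3 = 2197 elements since f is irreducible of degree 3.)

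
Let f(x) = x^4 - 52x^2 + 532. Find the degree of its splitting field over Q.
[K : Q] = 4

Solving the quadratic in x^2: x^2 = (52 ± √(52^2 - 4·532))/2 = (52 ± √576)/2 = (52 ± 24)/2, giving x^2 = 38 or x^2 = 14. So f(x) = (x^2 - 38)(x^2 - 14) and the roots of f are ±√38, ±√14. Hence the splitting field is K = Q(√38, √14). Since 38 and 14 are distinct squarefree integers > 1, their product 532 is not a perfect square, so √14 ∉ Q(√38). By the tower law [K:Q] = [Q(√38,√14):Q(√38)] · [Q(√38):Q] = 2 · 2 = 4.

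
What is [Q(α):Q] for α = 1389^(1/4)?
[Q(α):Q] = 4

α is a root of x^4 - 1389. By Eisenstein's criterion at the prime p = 3 (which divides the constant term 1389 but p^2 = 9 does not, since 1389 is squarefree), x^4 - 1389 is irreducible over Q. Hence [Q(α):Q] = 4.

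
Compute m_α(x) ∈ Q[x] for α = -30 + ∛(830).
m_α(x) = x^3 + 90x^2 + 2700x + 26170

Set β = α + 30 = ∛(830), so β^3 = 830. Then (α + 30)^3 - 830 = 0, i.e. α is a root of g(x) = (x + 30)^3 - 830 = x^3 + 90x^2 + 2700x + 26170. Since g(x) = h(x + 30) where h(x) = x^3 - 830, and h is irreducible over Q (because 830 is not a perfect cube, so h has no rational root, and a monic cubic with no rational root is irreducible), g is also irreducible (irreducibility is preserved under the substitution x → x + 30). Hence m_α(x) = x^3 + 90x^2 + 2700x + 26170.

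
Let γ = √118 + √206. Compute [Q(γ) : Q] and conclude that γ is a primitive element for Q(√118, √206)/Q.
[Q(γ) : Q] = 4 (equivalently, Q(γ) = Q(√118, √206))

Obviously Q(γ) ⊆ Q(√118, √206), and [Q(√118, √206):Q] = 4 (since 118, 206 are distinct squarefree integers > 1 with 24308 not a perfect square). To show equality we compute the minimal polynomial of γ. From γ = √118 + √206: γ^2 = 118 + 2√(24308) + 206 = 324 + 2√(24308), so γ^2 - 324 = 2√(24308); squaring, (γ^2 - 324)^2 = 4·24308, i.e. γ^4 - 648γ^2 + 104976 - 97232 = 0, i.e. γ^4 - 648γ^2 + 7744 = 0. So γ is a root of x^4 - 648x^2 + 7744. This polynomial is irreducible over Q: it has no rational root (each ±√118 ± √206 is irrational), and any factorization into two quadratics over Q would force √(24308) ∈ Q (pairing opposite roots) or √118, √206 ∈ Q (other pairings), all impossible. Hence [Q(γ):Q] = 4 = [Q(√118, √206):Q], so Q(γ) = Q(√118, √206).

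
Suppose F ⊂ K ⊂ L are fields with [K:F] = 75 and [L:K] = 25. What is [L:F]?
[L:F] = 1875

The tower law says that for any tower of field extensions F ⊂ K ⊂ L with finite degrees, [L:F] = [L:K] · [K:F]. Here this gives [L:F] = 25 · 75 = 1875.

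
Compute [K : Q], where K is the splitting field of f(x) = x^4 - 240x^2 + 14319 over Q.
[K : Q] = 4

Solving the quadratic in x^2: x^2 = (240 ± √(240^2 - 4·14319))/2 = (240 ± √324)/2 = (240 ± 18)/2, giving x^2 = 129 or x^2 = 111. So f(x) = (x^2 - 129)(x^2 - 111) and the roots of f are ±√129, ±√111. Hence the splitting field is K = Q(√129, √111). Since 129 and 111 are distinct squarefree integers > 1, their product 14319 is not a perfect square, so √111 ∉ Q(√129). By the tower law [K:Q] = [Q(√129,√111):Q(√129)] · [Q(√129):Q] = 2 · 2 = 4.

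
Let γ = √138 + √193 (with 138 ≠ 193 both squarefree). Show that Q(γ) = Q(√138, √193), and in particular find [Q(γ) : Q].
[Q(γ) : Q] = 4 (equivalently, Q(γ) = Q(√138, √193))

Obviously Q(γ) ⊆ Q(√138, √193), and [Q(√138, √193):Q] = 4 (since 138, 193 are distinct squarefree integers > 1 with 26634 not a perfect square). To show equality we compute the minimal polynomial of γ. From γ = √138 + √193: γ^2 = 138 + 2√(26634) + 193 = 331 + 2√(26634), so γ^2 - 331 = 2√(26634); squaring, (γ^2 - 331)^2 = 4·26634, i.e. γ^4 - 662γ^2 + 109561 - 106536 = 0, i.e. γ^4 - 662γ^2 + 3025 = 0. So γ is a root of x^4 - 662x^2 + 3025. This polynomial is irreducible over Q: it has no rational root (each ±√138 ± √193 is irrational), and any factorization into two quadratics over Q would force √(26634) ∈ Q (pairing opposite roots) or √138, √193 ∈ Q (other pairings), all impossible. Hence [Q(γ):Q] = 4 = [Q(√138, √193):Q], so Q(γ) = Q(√138, √193).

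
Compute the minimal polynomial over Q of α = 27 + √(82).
m_α(x) = x^2 - 54x + 647

From α - 27 = √(82), squaring gives (α - 27)^2 = 82, i.e. α^2 - 54α + 729 = 82, so α^2 - 54α + 647 = 0. The discriminant of x^2 - 54x + 647 is (-54)^2 - 4·(647) = 2916 - 2588 = 328, and 4·(82) is not a perfect square in Q since 82 is squarefree and ≠ 1. Hence x^2 - 54x + 647 is irreducible over Q and is the minimal polynomial of α.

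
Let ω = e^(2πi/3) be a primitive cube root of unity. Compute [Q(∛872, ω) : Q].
[Q(∛872, ω) : Q] = 6

[Q(∛872):Q] = 3 (min poly x^3 - 872, irreducible since 872 is not a perfect cube). [Q(ω):Q] = 2 (min poly x^2 + x + 1). Since Q(∛872) ⊂ R and ω ∉ R, we have ω ∉ Q(∛872), so x^2 + x + 1 remains irreducible over Q(∛872) and [Q(∛872, ω) : Q(∛872)] = 2. By the tower law, [Q(∛872, ω) : Q] = 3 · 2 = 6. (In fact Q(∛872, ω) is the splitting field of x^3 - 872 over Q.)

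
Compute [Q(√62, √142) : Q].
[Q(√62, √142) : Q] = 4

[Q(√62):Q] = 2 (min poly x^2 - 62, irreducible since 62 is squarefree > 1). For the top step, suppose √142 ∈ Q(√62), say √142 = c + d√62 with c, d ∈ Q. Squaring: 142 = c^2 + 62d^2 + 2cd√62. Since √62 ∉ Q this forces 2cd = 0. If d = 0 then √142 = c ∈ Q, contradicting 142 squarefree > 1. If c = 0 then 142 = 62d^2, so 62·142 = (62d)^2 is a perfect square in Q — but 62·142 = 8804 is not a perfect square (since 62 and 142 are distinct squarefree integers). Contradiction. Hence √142 ∉ Q(√62), so x^2 - 142 stays irreducible over Q(√62) and [Q(√62, √142) : Q(√62)] = 2. By the tower law, [Q(√62, √142) : Q] = 2 · 2 = 4.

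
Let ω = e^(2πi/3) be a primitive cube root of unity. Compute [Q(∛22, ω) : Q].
[Q(∛22, ω) : Q] = 6

[Q(∛22):Q] = 3 (min poly x^3 - 22, irreducible since 22 is not a perfect cube). [Q(ω):Q] = 2 (min poly x^2 + x + 1). Since Q(∛22) ⊂ R and ω ∉ R, we have ω ∉ Q(∛22), so x^2 + x + 1 remains irreducible over Q(∛22) and [Q(∛22, ω) : Q(∛22)] = 2. By the tower law, [Q(∛22, ω) : Q] = 3 · 2 = 6. (In fact Q(∛22, ω) is the splitting field of x^3 - 22 over Q.)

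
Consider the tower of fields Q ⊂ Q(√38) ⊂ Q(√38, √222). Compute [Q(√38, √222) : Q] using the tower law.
[Q(√38, √222) : Q] = 4

[Q(√38):Q] = 2 (min poly x^2 - 38, irreducible since 38 is squarefree > 1). For the top step, suppose √222 ∈ Q(√38), say √222 = c + d√38 with c, d ∈ Q. Squaring: 222 = c^2 + 38d^2 + 2cd√38. Since √38 ∉ Q this forces 2cd = 0. If d = 0 then √222 = c ∈ Q, contradicting 222 squarefree > 1. If c = 0 then 222 = 38d^2, so 38·222 = (38d)^2 is a perfect square in Q — but 38·222 = 8436 is not a perfect square (since 38 and 222 are distinct squarefree integers). Contradiction. Hence √222 ∉ Q(√38), so x^2 - 222 stays irreducible over Q(√38) and [Q(√38, √222) : Q(√38)] = 2. By the tower law, [Q(√38, √222) : Q] = 2 · 2 = 4.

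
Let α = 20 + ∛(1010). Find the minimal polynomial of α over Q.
m_α(x) = x^3 - 60x^2 + 1200x - 9010

Set β = α - 20 = ∛(1010), so β^3 = 1010. Then (α - 20)^3 - 1010 = 0, i.e. α is a root of g(x) = (x - 20)^3 - 1010 = x^3 - 60x^2 + 1200x - 9010. Since g(x) = h(x - 20) where h(x) = x^3 - 1010, and h is irreducible over Q (because 1010 is not a perfect cube, so h has no rational root, and a monic cubic with no rational root is irreducible), g is also irreducible (irreducibility is preserved under the substitution x → x - 20). Hence m_α(x) = x^3 - 60x^2 + 1200x - 9010.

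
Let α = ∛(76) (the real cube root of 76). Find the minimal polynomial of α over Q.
m_α(x) = x^3 - 76

α satisfies α^3 = 76, so x^3 - 76 annihilates α. By the rational root test, a rational root p/q (in lowest terms) of x^3 - 76 would satisfy p^3 = 76 q^3, forcing q = 1 and p^3 = 76; but 76 is not a perfect cube, contradiction. A monic cubic over Q with no rational root is irreducible (any nontrivial factorization would include a linear factor). Hence x^3 - 76 is the minimal polynomial of α, and in particular [Q(α):Q] = 3.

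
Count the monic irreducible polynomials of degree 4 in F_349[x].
There are 3708840450 monic irreducible polynomials of degree 4 over F_349

Each element of F_{349^4} that lies in no proper subfield is a root of exactly one monic irreducible of degree 4 over F_349, and each such polynomial has 4 distinct roots in F_{349^4}. By Möbius inversion the count is N_349(4) = (1/4) Σ_{d|4} μ(4/d) · 349^d = (1/4)(μ(4)·349^1 + μ(2)·349^2 + μ(1)·349^4) = 14835361800/4 = 3708840450.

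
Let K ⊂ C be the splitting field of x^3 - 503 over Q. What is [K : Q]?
[K : Q] = 6

The roots of x^3 - 503 are ∛503, ω∛503, ω^2∛503 where ω = e^(2πi/3) is a primitive cube root of unity, so K = Q(∛503, ω). Now [Q(∛503):Q] = 3 (since 503 is not a perfect cube, x^3 - 503 is irreducible) and [Q(ω):Q] = 2. Both 2 and 3 divide [K:Q], and [K:Q] ≤ 3·2 = 6, so [K:Q] = 6. (Equivalently: Q(∛503) ⊂ R but ω ∉ R, so [K : Q(∛503)] = 2.)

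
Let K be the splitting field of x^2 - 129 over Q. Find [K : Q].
[K : Q] = 2

f(x) = x^2 - 129 factors as (x - √129)(x + √129). The splitting field is K = Q(√129). Since 129 is squarefree and > 1, it is not a perfect square, so x^2 - 129 is irreducible over Q and [Q(√129) : Q] = 2. Hence [K : Q] = 2.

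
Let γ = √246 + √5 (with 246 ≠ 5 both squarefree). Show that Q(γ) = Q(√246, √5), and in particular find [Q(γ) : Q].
[Q(γ) : Q] = 4 (equivalently, Q(γ) = Q(√246, √5))

Obviously Q(γ) ⊆ Q(√246, √5), and [Q(√246, √5):Q] = 4 (since 246, 5 are distinct squarefree integers > 1 with 1230 not a perfect square). To show equality we compute the minimal polynomial of γ. From γ = √246 + √5: γ^2 = 246 + 2√(1230) + 5 = 251 + 2√(1230), so γ^2 - 251 = 2√(1230); squaring, (γ^2 - 251)^2 = 4·1230, i.e. γ^4 - 502γ^2 + 63001 - 4920 = 0, i.e. γ^4 - 502γ^2 + 58081 = 0. So γ is a root of x^4 - 502x^2 + 58081. This polynomial is irreducible over Q: it has no rational root (each ±√246 ± √5 is irrational), and any factorization into two quadratics over Q would force √(1230) ∈ Q (pairing opposite roots) or √246, √5 ∈ Q (other pairings), all impossible. Hence [Q(γ):Q] = 4 = [Q(√246, √5):Q], so Q(γ) = Q(√246, √5).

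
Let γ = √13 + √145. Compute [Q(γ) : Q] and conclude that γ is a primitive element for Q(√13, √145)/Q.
[Q(γ) : Q] = 4 (equivalently, Q(γ) = Q(√13, √145))

Obviously Q(γ) ⊆ Q(√13, √145), and [Q(√13, √145):Q] = 4 (since 13, 145 are distinct squarefree integers > 1 with 1885 not a perfect square). To show equality we compute the minimal polynomial of γ. From γ = √13 + √145: γ^2 = 13 + 2√(1885) + 145 = 158 + 2√(1885), so γ^2 - 158 = 2√(1885); squaring, (γ^2 - 158)^2 = 4·1885, i.e. γ^4 - 316γ^2 + 24964 - 7540 = 0, i.e. γ^4 - 316γ^2 + 17424 = 0. So γ is a root of x^4 - 316x^2 + 17424. This polynomial is irreducible over Q: it has no rational root (each ±√13 ± √145 is irrational), and any factorization into two quadratics over Q would force √(1885) ∈ Q (pairing opposite roots) or √13, √145 ∈ Q (other pairings), all impossible. Hence [Q(γ):Q] = 4 = [Q(√13, √145):Q], so Q(γ) = Q(√13, √145).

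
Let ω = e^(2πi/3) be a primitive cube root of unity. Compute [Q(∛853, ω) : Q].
[Q(∛853, ω) : Q] = 6

[Q(∛853):Q] = 3 (min poly x^3 - 853, irreducible since 853 is not a perfect cube). [Q(ω):Q] = 2 (min poly x^2 + x + 1). Since Q(∛853) ⊂ R and ω ∉ R, we have ω ∉ Q(∛853), so x^2 + x + 1 remains irreducible over Q(∛853) and [Q(∛853, ω) : Q(∛853)] = 2. By the tower law, [Q(∛853, ω) : Q] = 3 · 2 = 6. (In fact Q(∛853, ω) is the splitting field of x^3 - 853 over Q.)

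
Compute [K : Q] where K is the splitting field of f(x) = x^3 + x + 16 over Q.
[K : Q] = 6

By the rational root test, any rational root of the monic integer polynomial f(x) = x^3 + x + 16 must be an integer dividing the constant term 16, i.e. one of ±{1, 2, 4, 8, 16}. Evaluating: f(1) = 18, f(-1) = 14, f(2) = 26, f(-2) = 6, f(4) = 84, f(-4) = -52, f(8) = 536, f(-8) = -504, f(16) = 4128, f(-16) = -4096; none is 0, so f has no rational root and is therefore irreducible over Q (a cubic with no linear factor over a field is irreducible). For an irreducible cubic, the Galois group is A_3 or S_3 according as the discriminant disc(f) = -4a^3 - 27b^2 = -4·(1)^3 - 27·(16)^2 = -6916 is or is not a square in Q. Here disc(f) = -6916 is not a perfect square in Q, so the Galois group of f over Q is not contained in A_3 and must be all of S_3. The splitting field has degree |S_3| = 6 over Q, so [K : Q] = 6.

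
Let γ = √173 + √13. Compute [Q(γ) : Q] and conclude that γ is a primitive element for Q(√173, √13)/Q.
[Q(γ) : Q] = 4 (equivalently, Q(γ) = Q(√173, √13))

Obviously Q(γ) ⊆ Q(√173, √13), and [Q(√173, √13):Q] = 4 (since 173, 13 are distinct squarefree integers > 1 with 2249 not a perfect square). To show equality we compute the minimal polynomial of γ. From γ = √173 + √13: γ^2 = 173 + 2√(2249) + 13 = 186 + 2√(2249), so γ^2 - 186 = 2√(2249); squaring, (γ^2 - 186)^2 = 4·2249, i.e. γ^4 - 372γ^2 + 34596 - 8996 = 0, i.e. γ^4 - 372γ^2 + 25600 = 0. So γ is a root of x^4 - 372x^2 + 25600. This polynomial is irreducible over Q: it has no rational root (each ±√173 ± √13 is irrational), and any factorization into two quadratics over Q would force √(2249) ∈ Q (pairing opposite roots) or √173, √13 ∈ Q (other pairings), all impossible. Hence [Q(γ):Q] = 4 = [Q(√173, √13):Q], so Q(γ) = Q(√173, √13).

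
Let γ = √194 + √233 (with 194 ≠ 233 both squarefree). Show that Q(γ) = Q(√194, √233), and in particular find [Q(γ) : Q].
[Q(γ) : Q] = 4 (equivalently, Q(γ) = Q(√194, √233))

Obviously Q(γ) ⊆ Q(√194, √233), and [Q(√194, √233):Q] = 4 (since 194, 233 are distinct squarefree integers > 1 with 45202 not a perfect square). To show equality we compute the minimal polynomial of γ. From γ = √194 + √233: γ^2 = 194 + 2√(45202) + 233 = 427 + 2√(45202), so γ^2 - 427 = 2√(45202); squaring, (γ^2 - 427)^2 = 4·45202, i.e. γ^4 - 854γ^2 + 182329 - 180808 = 0, i.e. γ^4 - 854γ^2 + 1521 = 0. So γ is a root of x^4 - 854x^2 + 1521. This polynomial is irreducible over Q: it has no rational root (each ±√194 ± √233 is irrational), and any factorization into two quadratics over Q would force √(45202) ∈ Q (pairing opposite roots) or √194, √233 ∈ Q (other pairings), all impossible. Hence [Q(γ):Q] = 4 = [Q(√194, √233):Q], so Q(γ) = Q(√194, √233).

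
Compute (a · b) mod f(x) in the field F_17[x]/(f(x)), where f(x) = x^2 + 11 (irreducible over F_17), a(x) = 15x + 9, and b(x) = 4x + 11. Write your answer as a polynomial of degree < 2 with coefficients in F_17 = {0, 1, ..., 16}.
a · b ≡ 14x (mod f(x))

Multiply in F_17[x]: a(x)·b(x) = (15x + 9)·(4x + 11) = 9x^2 + 14x + 14. This has degree ≥ 2, so divide by f(x) over F_17: 9x^2 + 14x + 14 = (9)·(x^2 + 11) + (14x). Hence a·b ≡ 14x (mod f). (F_17[x]/(f) is a field with 17^2 = 289 elements since f is irreducible of degree 2.)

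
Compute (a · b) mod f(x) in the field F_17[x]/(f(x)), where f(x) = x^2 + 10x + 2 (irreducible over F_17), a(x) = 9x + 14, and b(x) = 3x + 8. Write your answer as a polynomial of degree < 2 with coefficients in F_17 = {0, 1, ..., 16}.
a · b ≡ 14x + 7 (mod f(x))

Multiply in F_17[x]: a(x)·b(x) = (9x + 14)·(3x + 8) = 10x^2 + 12x + 10. This has degree ≥ 2, so divide by f(x) over F_17: 10x^2 + 12x + 10 = (10)·(x^2 + 10x + 2) + (14x + 7). Hence a·b ≡ 14x + 7 (mod f). (F_17[x]/(f) is a field with 17^2 = 289 elements since f is irreducible of degree 2.)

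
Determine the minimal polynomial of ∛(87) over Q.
m_α(x) = x^3 - 87

α satisfies α^3 = 87, so x^3 - 87 annihilates α. By the rational root test, a rational root p/q (in lowest terms) of x^3 - 87 would satisfy p^3 = 87 q^3, forcing q = 1 and p^3 = 87; but 87 is not a perfect cube, contradiction. A monic cubic over Q with no rational root is irreducible (any nontrivial factorization would include a linear factor). Hence x^3 - 87 is the minimal polynomial of α, and in particular [Q(α):Q] = 3.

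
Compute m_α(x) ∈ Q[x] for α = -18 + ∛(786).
m_α(x) = x^3 + 54x^2 + 972x + 5046

Set β = α + 18 = ∛(786), so β^3 = 786. Then (α + 18)^3 - 786 = 0, i.e. α is a root of g(x) = (x + 18)^3 - 786 = x^3 + 54x^2 + 972x + 5046. Since g(x) = h(x + 18) where h(x) = x^3 - 786, and h is irreducible over Q (because 786 is not a perfect cube, so h has no rational root, and a monic cubic with no rational root is irreducible), g is also irreducible (irreducibility is preserved under the substitution x → x + 18). Hence m_α(x) = x^3 + 54x^2 + 972x + 5046.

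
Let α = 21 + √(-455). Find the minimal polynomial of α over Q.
m_α(x) = x^2 - 42x + 896

From α - 21 = √(-455), squaring gives (α - 21)^2 = -455, i.e. α^2 - 42α + 441 = -455, so α^2 - 42α + 896 = 0. The discriminant of x^2 - 42x + 896 is (-42)^2 - 4·(896) = 1764 - 3584 = -1820, and 4·(-455) is not a perfect square in Q since -455 is squarefree and ≠ 1. Hence x^2 - 42x + 896 is irreducible over Q and is the minimal polynomial of α.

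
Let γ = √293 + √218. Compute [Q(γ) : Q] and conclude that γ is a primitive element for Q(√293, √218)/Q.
[Q(γ) : Q] = 4 (equivalently, Q(γ) = Q(√293, √218))

Obviously Q(γ) ⊆ Q(√293, √218), and [Q(√293, √218):Q] = 4 (since 293, 218 are distinct squarefree integers > 1 with 63874 not a perfect square). To show equality we compute the minimal polynomial of γ. From γ = √293 + √218: γ^2 = 293 + 2√(63874) + 218 = 511 + 2√(63874), so γ^2 - 511 = 2√(63874); squaring, (γ^2 - 511)^2 = 4·63874, i.e. γ^4 - 1022γ^2 + 261121 - 255496 = 0, i.e. γ^4 - 1022γ^2 + 5625 = 0. So γ is a root of x^4 - 1022x^2 + 5625. This polynomial is irreducible over Q: it has no rational root (each ±√293 ± √218 is irrational), and any factorization into two quadratics over Q would force √(63874) ∈ Q (pairing opposite roots) or √293, √218 ∈ Q (other pairings), all impossible. Hence [Q(γ):Q] = 4 = [Q(√293, √218):Q], so Q(γ) = Q(√293, √218).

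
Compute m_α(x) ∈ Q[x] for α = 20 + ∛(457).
m_α(x) = x^3 - 60x^2 + 1200x - 8457

Set β = α - 20 = ∛(457), so β^3 = 457. Then (α - 20)^3 - 457 = 0, i.e. α is a root of g(x) = (x - 20)^3 - 457 = x^3 - 60x^2 + 1200x - 8457. Since g(x) = h(x - 20) where h(x) = x^3 - 457, and h is irreducible over Q (because 457 is not a perfect cube, so h has no rational root, and a monic cubic with no rational root is irreducible), g is also irreducible (irreducibility is preserved under the substitution x → x - 20). Hence m_α(x) = x^3 - 60x^2 + 1200x - 8457.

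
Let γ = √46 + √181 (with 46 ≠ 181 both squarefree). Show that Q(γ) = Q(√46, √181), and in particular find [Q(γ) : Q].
[Q(γ) : Q] = 4 (equivalently, Q(γ) = Q(√46, √181))

Obviously Q(γ) ⊆ Q(√46, √181), and [Q(√46, √181):Q] = 4 (since 46, 181 are distinct squarefree integers > 1 with 8326 not a perfect square). To show equality we compute the minimal polynomial of γ. From γ = √46 + √181: γ^2 = 46 + 2√(8326) + 181 = 227 + 2√(8326), so γ^2 - 227 = 2√(8326); squaring, (γ^2 - 227)^2 = 4·8326, i.e. γ^4 - 454γ^2 + 51529 - 33304 = 0, i.e. γ^4 - 454γ^2 + 18225 = 0. So γ is a root of x^4 - 454x^2 + 18225. This polynomial is irreducible over Q: it has no rational root (each ±√46 ± √181 is irrational), and any factorization into two quadratics over Q would force √(8326) ∈ Q (pairing opposite roots) or √46, √181 ∈ Q (other pairings), all impossible. Hence [Q(γ):Q] = 4 = [Q(√46, √181):Q], so Q(γ) = Q(√46, √181).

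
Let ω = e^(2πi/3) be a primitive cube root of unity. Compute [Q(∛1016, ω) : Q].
[Q(∛1016, ω) : Q] = 6

[Q(∛1016):Q] = 3 (min poly x^3 - 1016, irreducible since 1016 is not a perfect cube). [Q(ω):Q] = 2 (min poly x^2 + x + 1). Since Q(∛1016) ⊂ R and ω ∉ R, we have ω ∉ Q(∛1016), so x^2 + x + 1 remains irreducible over Q(∛1016) and [Q(∛1016, ω) : Q(∛1016)] = 2. By the tower law, [Q(∛1016, ω) : Q] = 3 · 2 = 6. (In fact Q(∛1016, ω) is the splitting field of x^3 - 1016 over Q.)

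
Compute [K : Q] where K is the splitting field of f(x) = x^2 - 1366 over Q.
[K : Q] = 2

f(x) = x^2 - 1366 factors as (x - √1366)(x + √1366). The splitting field is K = Q(√1366). Since 1366 is squarefree and > 1, it is not a perfect square, so x^2 - 1366 is irreducible over Q and [Q(√1366) : Q] = 2. Hence [K : Q] = 2.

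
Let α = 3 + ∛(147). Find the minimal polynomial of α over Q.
m_α(x) = x^3 - 9x^2 + 27x - 174

Set β = α - 3 = ∛(147), so β^3 = 147. Then (α - 3)^3 - 147 = 0, i.e. α is a root of g(x) = (x - 3)^3 - 147 = x^3 - 9x^2 + 27x - 174. Since g(x) = h(x - 3) where h(x) = x^3 - 147, and h is irreducible over Q (because 147 is not a perfect cube, so h has no rational root, and a monic cubic with no rational root is irreducible), g is also irreducible (irreducibility is preserved under the substitution x → x - 3). Hence m_α(x) = x^3 - 9x^2 + 27x - 174.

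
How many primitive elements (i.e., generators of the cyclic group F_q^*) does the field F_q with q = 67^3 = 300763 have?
There are φ(300762) = 75600 primitive elements

F_q^* is cyclic of order q - 1 = 300762. A cyclic group of order m has exactly φ(m) generators. Here m = 300762 = 2 · 3^2 · 7^2 · 11 · 31, so the number of primitive elements is φ(300762) = 75600.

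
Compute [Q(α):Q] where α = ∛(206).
[Q(α):Q] = 3

The minimal polynomial of α is x^3 - 206, irreducible over Q since 206 is not a perfect cube (so x^3 - 206 has no rational root). Hence [Q(α):Q] = deg(m_α) = 3.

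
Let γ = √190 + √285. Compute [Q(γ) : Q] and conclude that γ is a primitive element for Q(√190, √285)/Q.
[Q(γ) : Q] = 4 (equivalently, Q(γ) = Q(√190, √285))

Obviously Q(γ) ⊆ Q(√190, √285), and [Q(√190, √285):Q] = 4 (since 190, 285 are distinct squarefree integers > 1 with 54150 not a perfect square). To show equality we compute the minimal polynomial of γ. From γ = √190 + √285: γ^2 = 190 + 2√(54150) + 285 = 475 + 2√(54150), so γ^2 - 475 = 2√(54150); squaring, (γ^2 - 475)^2 = 4·54150, i.e. γ^4 - 950γ^2 + 225625 - 216600 = 0, i.e. γ^4 - 950γ^2 + 9025 = 0. So γ is a root of x^4 - 950x^2 + 9025. This polynomial is irreducible over Q: it has no rational root (each ±√190 ± √285 is irrational), and any factorization into two quadratics over Q would force √(54150) ∈ Q (pairing opposite roots) or √190, √285 ∈ Q (other pairings), all impossible. Hence [Q(γ):Q] = 4 = [Q(√190, √285):Q], so Q(γ) = Q(√190, √285).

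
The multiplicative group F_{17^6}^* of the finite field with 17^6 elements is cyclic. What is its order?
|F_{17^6}^*| = 24137568

F_{17^6} has 17^6 = 24137569 elements; its multiplicative group consists of all nonzero elements, so |F_{17^6}^*| = 24137569 - 1 = 24137568. (It is cyclic since any finite subgroup of the multiplicative group of a field is cyclic.)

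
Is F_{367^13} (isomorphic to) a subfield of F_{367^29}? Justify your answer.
No: F_{367^13} is not a subfield of F_{367^29}

F_{p^m} embeds in F_{p^n} iff m | n. Here 13 ∤ 29 (since 29 = 2·13 + 3 with remainder 3 ≠ 0), so F_{367^13} is not a subfield of F_{367^29}. Equivalently: if it were, the tower law would give 13 = [F_{367^13}:F_367] dividing [F_{367^29}:F_367] = 29, contradiction.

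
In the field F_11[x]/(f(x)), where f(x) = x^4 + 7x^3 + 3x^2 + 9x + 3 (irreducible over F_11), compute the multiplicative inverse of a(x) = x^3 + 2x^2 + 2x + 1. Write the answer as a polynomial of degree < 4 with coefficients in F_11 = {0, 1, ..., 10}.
a(x)^(-1) ≡ 2x^3 + 9x^2 + x + 7 (mod f(x))

Since f is irreducible over F_11, F_11[x]/(f) is a field and a(x) ≠ 0 has an inverse. Apply the extended Euclidean algorithm to f(x) and a(x) in F_11[x]: f(x) = (x + 5)·a(x) + (2x^2 + 9x + 9);  a(x) = (6x + 7)·(2x^2 + 9x + 9) + (6x + 4);  (2x^2 + 9x + 9) = (4x + 8)·(6x + 4) + (10). The last nonzero remainder is the constant 10 = gcd(f, a) in F_11. Back-substituting through the division chain expresses 10 = s(x)·a(x) + t(x)·f(x) with s(x) ≡ 9x^3 + 2x^2 + 10x + 4 (mod f), so (9x^3 + 2x^2 + 10x + 4)·a(x) ≡ 10 (mod f). Multiplying by 10^(-1) ≡ 10 in F_11 gives a(x)^(-1) ≡ 10·(9x^3 + 2x^2 + 10x + 4) ≡ 2x^3 + 9x^2 + x + 7 (mod f). Check: (x^3 + 2x^2 + 2x + 1)·(2x^3 + 9x^2 + x + 7) = 2x^6 + 2x^5 + x^4 + 7x^3 + 3x^2 + 4x + 7 ≡ 1 (mod x^4 + 7x^3 + 3x^2 + 9x + 3).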